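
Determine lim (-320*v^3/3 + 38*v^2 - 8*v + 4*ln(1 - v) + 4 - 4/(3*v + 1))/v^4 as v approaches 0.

-325

Substitution gives 0/0; apply L'Hôpital's rule 4 times.
After differentiating numerator and denominator 4 times the quotient is (-7776/(3*v + 1)^5 - 24/(v - 1)^4)/(24); at v = 0 this is -325.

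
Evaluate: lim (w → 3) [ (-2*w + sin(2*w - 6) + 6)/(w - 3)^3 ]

-4/3

Direct substitution gives 0/0.
Apply L'Hôpital: lim (2*cos(2*w - 6) - 2)/(3*(w - 3)^2), still 0/0.
Apply L'Hôpital: lim (-4*sin(2*w - 6))/(6*w - 18), still 0/0.
After 3 applications of L'Hôpital's rule the quotient is (-8*cos(2*w - 6))/(6); substituting w = 3 gives -4/3.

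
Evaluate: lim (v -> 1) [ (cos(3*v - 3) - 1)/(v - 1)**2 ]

-9/2

Direct substitution gives 0/0.
Apply L'Hôpital: lim (-3*sin(3*v - 3))/(2*v - 2), still 0/0.
After 2 applications of L'Hôpital's rule the quotient is (-9*cos(3*v - 3))/(2); substituting v = 1 gives -9/2.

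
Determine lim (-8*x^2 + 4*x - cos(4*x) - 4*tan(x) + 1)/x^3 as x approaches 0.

-4/3

Substitution gives 0/0; apply L'Hôpital's rule 3 times.
After differentiating numerator and denominator 3 times the quotient is (-64*sin(4*x) - 24*tan(x)^4 - 32*tan(x)^2 - 8)/(6); at x = 0 this is -4/3.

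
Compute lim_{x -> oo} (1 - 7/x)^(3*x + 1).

e^(-21)

The base → 1 and the exponent → ∞: a 1^∞ form.
Take logarithms: (3x + 1)·ln(1 - 7/x). Since ln(1+u) ~ u for small u, this behaves like (3x)·(-7/x) → -21.
So the limit is e^(-21).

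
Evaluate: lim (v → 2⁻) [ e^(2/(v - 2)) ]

As v → 2⁻, 2/(v - 2) → −∞, so e^(2/(v - 2)) → 0.

0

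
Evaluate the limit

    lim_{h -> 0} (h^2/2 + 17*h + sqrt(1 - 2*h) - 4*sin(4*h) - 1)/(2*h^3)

Substitution gives 0/0 (the numerator vanishes to order 3).
Expand each term to order h^3: the coefficient of h^3 in √(1 - 2h) is -1/2 and in -4·sin(4h) is 128/3.
Lower-order terms cancel with the polynomial part, so the numerator is (253/6)·h^3 + o(h^3), and the limit is (253/6)/(2) = 253/12.

253/12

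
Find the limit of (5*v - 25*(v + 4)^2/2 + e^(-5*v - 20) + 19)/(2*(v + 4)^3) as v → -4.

-125/12

Direct substitution gives 0/0.
Apply L'Hôpital: lim (-25*v - 5*e^(-5*v - 20) - 95)/(6*(v + 4)^2), still 0/0.
Apply L'Hôpital: lim (25*e^(-5*v - 20) - 25)/(12*v + 48), still 0/0.
After 3 applications of L'Hôpital's rule the quotient is (-125*e^(-5*v - 20))/(12); substituting v = -4 gives -125/12.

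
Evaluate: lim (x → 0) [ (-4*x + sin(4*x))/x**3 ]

Direct substitution gives 0/0.
Apply L'Hôpital: lim (4*cos(4*x) - 4)/(3*x^2), still 0/0.
Apply L'Hôpital: lim (-16*sin(4*x))/(6*x), still 0/0.
After 3 applications of L'Hôpital's rule the quotient is (-64*cos(4*x))/(6); substituting x = 0 gives -32/3.

-32/3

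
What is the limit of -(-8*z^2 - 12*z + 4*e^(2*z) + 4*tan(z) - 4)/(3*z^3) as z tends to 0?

Substitution gives 0/0 (the numerator vanishes to order 3).
Expand each term to order z^3: the coefficient of z^3 in 4·e^(2z) is 16/3 and in 4·tan(z) is 4/3.
Lower-order terms cancel with the polynomial part, so the numerator is (20/3)·z^3 + o(z^3), and the limit is (20/3)/(-3) = -20/9.

-20/9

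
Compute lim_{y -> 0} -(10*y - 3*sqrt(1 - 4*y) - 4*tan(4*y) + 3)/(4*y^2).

-3/2

Substitution gives 0/0; apply L'Hôpital's rule 2 times.
After differentiating numerator and denominator 2 times the quotient is (-128*tan(4*y)/cos(4*y)^2 + 12/(1 - 4*y)^(3/2))/(-8); at y = 0 this is -3/2.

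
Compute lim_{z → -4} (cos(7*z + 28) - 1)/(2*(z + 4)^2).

-49/4

Direct substitution gives 0/0.
Apply L'Hôpital: lim (-7*sin(7*z + 28))/(4*z + 16), still 0/0.
After 2 applications of L'Hôpital's rule the quotient is (-49*cos(7*z + 28))/(4); substituting z = -4 gives -49/4.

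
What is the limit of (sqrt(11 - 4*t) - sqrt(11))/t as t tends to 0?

-2*√(11)/11

A 0/0 form; rationalise with √(11 - 4t) + √11. This collapses the numerator to -4t, leaving -4/(√(11 - 4t) + √11) → -4/(2√11) = -2*√(11)/11.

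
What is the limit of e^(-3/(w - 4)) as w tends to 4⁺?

As w → 4⁺, -3/(w - 4) → −∞, so e^(-3/(w - 4)) → 0.

0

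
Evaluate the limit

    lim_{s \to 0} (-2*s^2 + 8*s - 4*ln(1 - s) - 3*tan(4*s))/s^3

-188/3

Substitution gives 0/0 (the numerator vanishes to order 3).
Expand each term to order s^3: the coefficient of s^3 in -4·ln(1 - s) is 4/3 and in -3·tan(4s) is -64.
Lower-order terms cancel with the polynomial part, so the numerator is (-188/3)·s^3 + o(s^3), and the limit is (-188/3)/(1) = -188/3.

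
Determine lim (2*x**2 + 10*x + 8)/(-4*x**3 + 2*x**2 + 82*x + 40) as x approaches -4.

1/21

At x = -4 both the top and bottom vanish — a removable singularity. Factoring out (x + 4) from each leaves (2*x + 2)/(-4*x^2 + 18*x + 10), which at x = -4 equals 1/21.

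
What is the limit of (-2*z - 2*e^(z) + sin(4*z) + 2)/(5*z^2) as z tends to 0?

Substitution gives 0/0 (the numerator vanishes to order 2).
Expand each term to order z^2: the coefficient of z^2 in -2·e^(z) is -1 and in sin(4z) is 0.
Lower-order terms cancel with the polynomial part, so the numerator is (-1)·z^2 + o(z^2), and the limit is (-1)/(5) = -1/5.

-1/5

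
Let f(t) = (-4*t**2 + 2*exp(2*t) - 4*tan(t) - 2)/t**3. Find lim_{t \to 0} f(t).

4/3

Substitution gives 0/0 (the numerator vanishes to order 3).
Expand each term to order t^3: the coefficient of t^3 in 2·e^(2t) is 8/3 and in -4·tan(t) is -4/3.
Lower-order terms cancel with the polynomial part, so the numerator is (4/3)·t^3 + o(t^3), and the limit is (4/3)/(1) = 4/3.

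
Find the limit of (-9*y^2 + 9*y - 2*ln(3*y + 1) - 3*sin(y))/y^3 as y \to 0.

Substitution gives 0/0 (the numerator vanishes to order 3).
Expand each term to order y^3: the coefficient of y^3 in -3·sin(y) is 1/2 and in -2·ln(1 + 3y) is -18.
Lower-order terms cancel with the polynomial part, so the numerator is (-35/2)·y^3 + o(y^3), and the limit is (-35/2)/(1) = -35/2.

-35/2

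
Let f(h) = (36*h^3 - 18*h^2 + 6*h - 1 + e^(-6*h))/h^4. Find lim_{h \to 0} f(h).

54

Direct substitution gives 0/0.
Apply L'Hôpital: lim (108*h^2 - 36*h + 6 - 6*e^(-6*h))/(4*h^3), still 0/0.
Apply L'Hôpital: lim (216*h - 36 + 36*e^(-6*h))/(12*h^2), still 0/0.
Apply L'Hôpital: lim (216 - 216*e^(-6*h))/(24*h), still 0/0.
After 4 applications of L'Hôpital's rule the quotient is (1296*e^(-6*h))/(24); substituting h = 0 gives 54.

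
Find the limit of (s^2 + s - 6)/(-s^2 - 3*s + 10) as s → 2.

-5/7

Direct substitution gives 0/0, so factor. Both numerator and denominator have (s - 2) as a factor.
After cancelling, the expression reduces to (s + 3)/(-s - 5).
Substituting s = 2 gives -5/7.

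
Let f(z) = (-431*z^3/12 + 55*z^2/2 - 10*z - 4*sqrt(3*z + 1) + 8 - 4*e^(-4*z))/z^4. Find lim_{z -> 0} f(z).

Substitution gives 0/0; apply L'Hôpital's rule 4 times.
After differentiating numerator and denominator 4 times the quotient is (-1024*e^(-4*z) + 1215/(4*(3*z + 1)^(7/2)))/(24); at z = 0 this is -2881/96.

-2881/96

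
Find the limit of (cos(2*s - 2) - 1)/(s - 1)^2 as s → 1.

Direct substitution gives 0/0.
Apply L'Hôpital: lim (-2*sin(2*s - 2))/(2*s - 2), still 0/0.
After 2 applications of L'Hôpital's rule the quotient is (-4*cos(2*s - 2))/(2); substituting s = 1 gives -2.

-2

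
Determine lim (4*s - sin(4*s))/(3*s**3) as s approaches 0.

Direct substitution gives 0/0.
Apply L'Hôpital: lim (4 - 4*cos(4*s))/(9*s^2), still 0/0.
Apply L'Hôpital: lim (16*sin(4*s))/(18*s), still 0/0.
After 3 applications of L'Hôpital's rule the quotient is (64*cos(4*s))/(18); substituting s = 0 gives 32/9.

32/9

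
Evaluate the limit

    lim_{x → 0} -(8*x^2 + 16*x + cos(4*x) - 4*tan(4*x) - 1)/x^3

Substitution gives 0/0; apply L'Hôpital's rule 3 times.
After differentiating numerator and denominator 3 times the quotient is (64*sin(4*x) - 1536*tan(4*x)^4 - 2048*tan(4*x)^2 - 512)/(-6); at x = 0 this is 256/3.

256/3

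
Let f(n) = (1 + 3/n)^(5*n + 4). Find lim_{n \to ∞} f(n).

Let L be the limit and take ln: ln L = lim (5n + 4)·ln(1 + 3/n) = lim (5n + 4)·(3/n + O(1/n²)) = 15.
Hence L = e^(15).

e^(15)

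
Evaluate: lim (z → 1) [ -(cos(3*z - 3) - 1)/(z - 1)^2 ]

9/2

Direct substitution gives 0/0.
Apply L'Hôpital: lim (-3*sin(3*z - 3))/(2 - 2*z), still 0/0.
After 2 applications of L'Hôpital's rule the quotient is (-9*cos(3*z - 3))/(-2); substituting z = 1 gives 9/2.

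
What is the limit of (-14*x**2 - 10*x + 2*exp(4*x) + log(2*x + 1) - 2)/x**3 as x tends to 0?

Substitution gives 0/0 (the numerator vanishes to order 3).
Expand each term to order x^3: the coefficient of x^3 in 2·e^(4x) is 64/3 and in ln(1 + 2x) is 8/3.
Lower-order terms cancel with the polynomial part, so the numerator is (24)·x^3 + o(x^3), and the limit is (24)/(1) = 24.

24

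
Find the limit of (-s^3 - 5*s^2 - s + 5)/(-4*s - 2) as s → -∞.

The numerator has higher degree (3 > 1); the quotient behaves like (-1/(-4))·s^2 for large |s|.
As s → −∞ this diverges to ∞.

∞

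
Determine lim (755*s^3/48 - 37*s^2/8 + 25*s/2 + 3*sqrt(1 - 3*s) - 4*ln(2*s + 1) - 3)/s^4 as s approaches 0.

833/128

Substitution gives 0/0 (the numerator vanishes to order 4).
Expand each term to order s^4: the coefficient of s^4 in -4·ln(1 + 2s) is 16 and in 3·√(1 - 3s) is -1215/128.
Lower-order terms cancel with the polynomial part, so the numerator is (833/128)·s^4 + o(s^4), and the limit is (833/128)/(1) = 833/128.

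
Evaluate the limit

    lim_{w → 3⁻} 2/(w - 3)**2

∞

As w → 3⁻, (w - 3) → 0⁻, so (w - 3)^2 → 0⁺ and 2/(w - 3)^2 → ∞.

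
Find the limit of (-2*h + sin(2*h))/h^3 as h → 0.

Direct substitution gives 0/0.
Apply L'Hôpital: lim (2*cos(2*h) - 2)/(3*h^2), still 0/0.
Apply L'Hôpital: lim (-4*sin(2*h))/(6*h), still 0/0.
After 3 applications of L'Hôpital's rule the quotient is (-8*cos(2*h))/(6); substituting h = 0 gives -4/3.

-4/3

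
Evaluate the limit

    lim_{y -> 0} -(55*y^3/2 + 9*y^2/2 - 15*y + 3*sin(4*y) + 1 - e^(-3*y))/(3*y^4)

9/8

Substitution gives 0/0 (the numerator vanishes to order 4).
Expand each term to order y^4: the coefficient of y^4 in −e^(-3y) is -27/8 and in 3·sin(4y) is 0.
Lower-order terms cancel with the polynomial part, so the numerator is (-27/8)·y^4 + o(y^4), and the limit is (-27/8)/(-3) = 9/8.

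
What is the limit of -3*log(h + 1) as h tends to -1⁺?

∞

As h → -1⁺, h + 1 → 0⁺ and ln(h + 1) → −∞.
Multiplying by -3 gives ∞.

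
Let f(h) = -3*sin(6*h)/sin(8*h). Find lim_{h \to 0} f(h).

-9/4

Substitution gives 0/0.
Divide numerator and denominator by h: sin(6h)/h → 6 and sin(8h)/h → 8, so the limit is -3·6/8 = -9/4.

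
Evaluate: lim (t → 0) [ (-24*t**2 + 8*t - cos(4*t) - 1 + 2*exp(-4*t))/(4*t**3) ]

-16/3

Substitution gives 0/0; apply L'Hôpital's rule 3 times.
After differentiating numerator and denominator 3 times the quotient is (-64*sin(4*t) - 128*e^(-4*t))/(24); at t = 0 this is -16/3.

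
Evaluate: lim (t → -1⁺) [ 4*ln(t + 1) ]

As t → -1⁺, t + 1 → 0⁺ and ln(t + 1) → −∞.
Multiplying by 4 gives -∞.

-∞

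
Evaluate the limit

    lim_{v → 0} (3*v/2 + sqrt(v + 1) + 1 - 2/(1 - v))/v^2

Substitution gives 0/0 (the numerator vanishes to order 2).
Expand each term to order v^2: the coefficient of v^2 in √(1 + v) is -1/8 and in -2·1/(1 - v) is -2.
Lower-order terms cancel with the polynomial part, so the numerator is (-17/8)·v^2 + o(v^2), and the limit is (-17/8)/(1) = -17/8.

-17/8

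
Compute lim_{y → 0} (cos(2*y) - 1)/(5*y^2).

-2/5

Direct substitution gives 0/0.
Apply L'Hôpital: lim (-2*sin(2*y))/(10*y), still 0/0.
After 2 applications of L'Hôpital's rule the quotient is (-4*cos(2*y))/(10); substituting y = 0 gives -2/5.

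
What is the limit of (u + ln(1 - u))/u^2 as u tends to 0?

-1/2

Direct substitution gives 0/0.
Apply L'Hôpital: lim (1 - 1/(1 - u))/(2*u), still 0/0.
After 2 applications of L'Hôpital's rule the quotient is (-1/(1 - u)^2)/(2); substituting u = 0 gives -1/2.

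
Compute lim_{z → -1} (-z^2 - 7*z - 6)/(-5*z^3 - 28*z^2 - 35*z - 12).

Direct substitution gives 0/0, so factor. Both numerator and denominator have (z + 1) as a factor.
After cancelling, the expression reduces to (-z - 6)/(-5*z^2 - 23*z - 12).
Substituting z = -1 gives -5/6.

-5/6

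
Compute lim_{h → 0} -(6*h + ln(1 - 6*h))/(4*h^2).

9/2

Direct substitution gives 0/0.
Apply L'Hôpital: lim (6 - 6/(1 - 6*h))/(-8*h), still 0/0.
After 2 applications of L'Hôpital's rule the quotient is (-36/(1 - 6*h)^2)/(-8); substituting h = 0 gives 9/2.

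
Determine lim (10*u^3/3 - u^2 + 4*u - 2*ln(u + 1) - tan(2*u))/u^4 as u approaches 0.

1/2

Substitution gives 0/0 (the numerator vanishes to order 4).
Expand each term to order u^4: the coefficient of u^4 in -2·ln(1 + u) is 1/2 and in −tan(2u) is 0.
Lower-order terms cancel with the polynomial part, so the numerator is (1/2)·u^4 + o(u^4), and the limit is (1/2)/(1) = 1/2.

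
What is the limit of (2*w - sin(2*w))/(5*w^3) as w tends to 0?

Direct substitution gives 0/0.
Apply L'Hôpital: lim (2 - 2*cos(2*w))/(15*w^2), still 0/0.
Apply L'Hôpital: lim (4*sin(2*w))/(30*w), still 0/0.
After 3 applications of L'Hôpital's rule the quotient is (8*cos(2*w))/(30); substituting w = 0 gives 4/15.

4/15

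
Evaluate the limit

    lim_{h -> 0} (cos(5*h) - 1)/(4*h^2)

Direct substitution gives 0/0.
Apply L'Hôpital: lim (-5*sin(5*h))/(8*h), still 0/0.
After 2 applications of L'Hôpital's rule the quotient is (-25*cos(5*h))/(8); substituting h = 0 gives -25/8.

-25/8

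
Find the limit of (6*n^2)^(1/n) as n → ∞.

1

Base → ∞ and exponent → 0: an ∞^0 form.
Take logs: (1/n)·ln(6·n^2) = (ln 6 + 2·ln n)/n → 0.
So the limit is e^0 = 1.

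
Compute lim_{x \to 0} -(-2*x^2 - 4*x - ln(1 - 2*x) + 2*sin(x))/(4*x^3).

Substitution gives 0/0; apply L'Hôpital's rule 3 times.
After differentiating numerator and denominator 3 times the quotient is (-2*cos(x) - 16/(2*x - 1)^3)/(-24); at x = 0 this is -7/12.

-7/12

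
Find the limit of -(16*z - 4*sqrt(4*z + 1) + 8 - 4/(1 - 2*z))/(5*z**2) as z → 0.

8/5

Substitution gives 0/0; apply L'Hôpital's rule 2 times.
After differentiating numerator and denominator 2 times the quotient is (16/(4*z + 1)^(3/2) + 32/(2*z - 1)^3)/(-10); at z = 0 this is 8/5.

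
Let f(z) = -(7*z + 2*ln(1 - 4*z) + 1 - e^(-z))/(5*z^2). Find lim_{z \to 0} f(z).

Substitution gives 0/0; apply L'Hôpital's rule 2 times.
After differentiating numerator and denominator 2 times the quotient is (-e^(-z) - 32/(4*z - 1)^2)/(-10); at z = 0 this is 33/10.

33/10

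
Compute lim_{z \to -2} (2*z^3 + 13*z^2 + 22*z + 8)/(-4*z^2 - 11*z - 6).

Since z = -2 makes numerator and denominator zero, (z + 2) divides both.
Cancelling it gives (2*z^2 + 9*z + 4)/(-4*z - 3); now plug in z = -2 to get -6/5.

-6/5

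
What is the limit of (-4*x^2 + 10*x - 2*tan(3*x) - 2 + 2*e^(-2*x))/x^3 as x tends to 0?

-62/3

Substitution gives 0/0; apply L'Hôpital's rule 3 times.
After differentiating numerator and denominator 3 times the quotient is (4*(108*(cos(6*x) - 2)*e^(2*x)/(cos(6*x) + 1)^2 - 4)*e^(-2*x))/(6); at x = 0 this is -62/3.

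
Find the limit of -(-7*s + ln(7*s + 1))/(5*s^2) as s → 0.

49/10

Direct substitution gives 0/0.
Apply L'Hôpital: lim (-7 + 7/(7*s + 1))/(-10*s), still 0/0.
After 2 applications of L'Hôpital's rule the quotient is (-49/(7*s + 1)^2)/(-10); substituting s = 0 gives 49/10.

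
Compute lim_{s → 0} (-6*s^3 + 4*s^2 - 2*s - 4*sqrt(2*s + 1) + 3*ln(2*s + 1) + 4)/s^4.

-19/2

Substitution gives 0/0; apply L'Hôpital's rule 4 times.
After differentiating numerator and denominator 4 times the quotient is (-288/(2*s + 1)^4 + 60/(2*s + 1)^(7/2))/(24); at s = 0 this is -19/2.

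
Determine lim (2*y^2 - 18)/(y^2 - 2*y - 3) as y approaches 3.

3

Since y = 3 makes numerator and denominator zero, (y - 3) divides both.
Cancelling it gives (2*y + 6)/(y + 1); now plug in y = 3 to get 3.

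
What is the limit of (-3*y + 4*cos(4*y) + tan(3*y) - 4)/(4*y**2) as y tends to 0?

Substitution gives 0/0 (the numerator vanishes to order 2).
Expand each term to order y^2: the coefficient of y^2 in tan(3y) is 0 and in 4·cos(4y) is -32.
Lower-order terms cancel with the polynomial part, so the numerator is (-32)·y^2 + o(y^2), and the limit is (-32)/(4) = -8.

-8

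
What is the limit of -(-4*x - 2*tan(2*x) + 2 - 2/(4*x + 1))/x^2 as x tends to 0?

Substitution gives 0/0; apply L'Hôpital's rule 2 times.
After differentiating numerator and denominator 2 times the quotient is (-16*tan(2*x)/cos(2*x)^2 - 64/(4*x + 1)^3)/(-2); at x = 0 this is 32.

32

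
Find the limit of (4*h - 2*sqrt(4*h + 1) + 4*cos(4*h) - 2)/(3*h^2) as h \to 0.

-28/3

Substitution gives 0/0; apply L'Hôpital's rule 2 times.
After differentiating numerator and denominator 2 times the quotient is (-64*cos(4*h) + 8/(4*h + 1)^(3/2))/(6); at h = 0 this is -28/3.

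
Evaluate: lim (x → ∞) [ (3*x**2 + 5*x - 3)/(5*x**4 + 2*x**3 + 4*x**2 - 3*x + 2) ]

0

The denominator has degree 4 and the numerator degree 2. Dividing numerator and denominator by x^4 sends every term to 0 except the leading denominator term, so the limit is 0.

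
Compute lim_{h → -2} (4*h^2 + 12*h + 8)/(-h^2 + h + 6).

Direct substitution gives 0/0, so factor. Both numerator and denominator have (h + 2) as a factor.
After cancelling, the expression reduces to (4*h + 4)/(3 - h).
Substituting h = -2 gives -4/5.

-4/5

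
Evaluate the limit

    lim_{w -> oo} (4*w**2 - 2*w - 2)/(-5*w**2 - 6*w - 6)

Numerator and denominator both have degree 2.
Dividing every term by w^2, all lower-order terms vanish and the limit is the ratio of leading coefficients, 4/(-5) = -4/5.

-4/5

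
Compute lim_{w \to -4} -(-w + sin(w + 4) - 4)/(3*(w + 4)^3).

Direct substitution gives 0/0.
Apply L'Hôpital: lim (cos(w + 4) - 1)/(-9*(w + 4)^2), still 0/0.
Apply L'Hôpital: lim (-sin(w + 4))/(-18*w - 72), still 0/0.
After 3 applications of L'Hôpital's rule the quotient is (-cos(w + 4))/(-18); substituting w = -4 gives 1/18.

1/18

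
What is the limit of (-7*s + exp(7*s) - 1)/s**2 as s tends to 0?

Direct substitution gives 0/0.
Apply L'Hôpital: lim (7*e^(7*s) - 7)/(2*s), still 0/0.
After 2 applications of L'Hôpital's rule the quotient is (49*e^(7*s))/(2); substituting s = 0 gives 49/2.

49/2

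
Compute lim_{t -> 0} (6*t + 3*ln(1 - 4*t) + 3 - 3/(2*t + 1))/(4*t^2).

Substitution gives 0/0 (the numerator vanishes to order 2).
Expand each term to order t^2: the coefficient of t^2 in -3·1/(1 + 2t) is -12 and in 3·ln(1 - 4t) is -24.
Lower-order terms cancel with the polynomial part, so the numerator is (-36)·t^2 + o(t^2), and the limit is (-36)/(4) = -9.

-9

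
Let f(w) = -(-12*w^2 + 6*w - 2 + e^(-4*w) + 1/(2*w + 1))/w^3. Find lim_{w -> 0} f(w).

56/3

Substitution gives 0/0; apply L'Hôpital's rule 3 times.
After differentiating numerator and denominator 3 times the quotient is (-64*e^(-4*w) - 48/(2*w + 1)^4)/(-6); at w = 0 this is 56/3.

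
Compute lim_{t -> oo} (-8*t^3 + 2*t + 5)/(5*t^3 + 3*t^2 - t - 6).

-8/5

Numerator and denominator both have degree 3.
Dividing every term by t^3, all lower-order terms vanish and the limit is the ratio of leading coefficients, -8/(5) = -8/5.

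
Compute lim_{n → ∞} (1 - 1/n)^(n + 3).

e^(-1)

The base → 1 and the exponent → ∞: a 1^∞ form.
Take logarithms: (n + 3)·ln(1 - 1/n). Since ln(1+u) ~ u for small u, this behaves like (n)·(-1/n) → -1.
So the limit is e^(-1).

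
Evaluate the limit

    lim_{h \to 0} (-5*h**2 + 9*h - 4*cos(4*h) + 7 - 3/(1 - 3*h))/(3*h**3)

-27

Substitution gives 0/0 (the numerator vanishes to order 3).
Expand each term to order h^3: the coefficient of h^3 in -4·cos(4h) is 0 and in -3·1/(1 - 3h) is -81.
Lower-order terms cancel with the polynomial part, so the numerator is (-81)·h^3 + o(h^3), and the limit is (-81)/(3) = -27.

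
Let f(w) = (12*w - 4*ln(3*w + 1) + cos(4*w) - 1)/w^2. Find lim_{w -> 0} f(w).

10

Substitution gives 0/0; apply L'Hôpital's rule 2 times.
After differentiating numerator and denominator 2 times the quotient is (-16*cos(4*w) + 36/(3*w + 1)^2)/(2); at w = 0 this is 10.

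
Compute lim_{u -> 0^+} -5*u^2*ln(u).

This is a 0·(−∞) form. Rewrite as -5·ln(u) / u^(−2) and apply L'Hôpital:
the derivative quotient is -5·(1/u) / (−2·u^(−3)) = (5/2)·u^2 → 0.

0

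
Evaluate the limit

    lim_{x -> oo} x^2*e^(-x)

0

Write as x^2/e^{1x}, an ∞/∞ form.
Exponential growth dominates any polynomial, so repeated L'Hôpital (or the standard result) gives 0.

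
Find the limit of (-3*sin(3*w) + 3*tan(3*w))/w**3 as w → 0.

81/2

Substitution gives 0/0; apply L'Hôpital's rule 3 times.
After differentiating numerator and denominator 3 times the quotient is (81*cos(3*w) + 486*tan(3*w)^4 + 648*tan(3*w)^2 + 162)/(6); at w = 0 this is 81/2.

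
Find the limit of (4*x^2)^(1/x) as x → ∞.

Base → ∞ and exponent → 0: an ∞^0 form.
Take logs: (1/x)·ln(4·x^2) = (ln 4 + 2·ln x)/x → 0.
So the limit is e^0 = 1.

1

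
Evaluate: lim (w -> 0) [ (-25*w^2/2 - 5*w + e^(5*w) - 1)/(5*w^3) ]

25/6

Direct substitution gives 0/0.
Apply L'Hôpital: lim (-25*w + 5*e^(5*w) - 5)/(15*w^2), still 0/0.
Apply L'Hôpital: lim (25*e^(5*w) - 25)/(30*w), still 0/0.
After 3 applications of L'Hôpital's rule the quotient is (125*e^(5*w))/(30); substituting w = 0 gives 25/6.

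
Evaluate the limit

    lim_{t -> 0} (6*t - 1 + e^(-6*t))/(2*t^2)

9

Direct substitution gives 0/0.
Apply L'Hôpital: lim (6 - 6*e^(-6*t))/(4*t), still 0/0.
After 2 applications of L'Hôpital's rule the quotient is (36*e^(-6*t))/(4); substituting t = 0 gives 9.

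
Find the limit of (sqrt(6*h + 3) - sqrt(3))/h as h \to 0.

Substitution gives 0/0. Multiply numerator and denominator by the conjugate √(3 + 6h) + √3.
The numerator becomes (3 + 6h) − 3 = 6h, so the expression simplifies to 6/(√(3 + 6h) + √3).
Letting h → 0 gives 6/(2√3) = √(3).

√(3)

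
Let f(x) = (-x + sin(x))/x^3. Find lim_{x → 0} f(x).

-1/6

Direct substitution gives 0/0.
Apply L'Hôpital: lim (cos(x) - 1)/(3*x^2), still 0/0.
Apply L'Hôpital: lim (-sin(x))/(6*x), still 0/0.
After 3 applications of L'Hôpital's rule the quotient is (-cos(x))/(6); substituting x = 0 gives -1/6.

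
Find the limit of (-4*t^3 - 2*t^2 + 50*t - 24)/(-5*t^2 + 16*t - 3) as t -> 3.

5

At t = 3 both the top and bottom vanish — a removable singularity. Factoring out (t - 3) from each leaves (-4*t^2 - 14*t + 8)/(1 - 5*t), which at t = 3 equals 5.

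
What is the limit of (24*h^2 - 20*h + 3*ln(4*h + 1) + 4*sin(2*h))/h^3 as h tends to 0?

176/3

Substitution gives 0/0; apply L'Hôpital's rule 3 times.
After differentiating numerator and denominator 3 times the quotient is (-32*cos(2*h) + 384/(4*h + 1)^3)/(6); at h = 0 this is 176/3.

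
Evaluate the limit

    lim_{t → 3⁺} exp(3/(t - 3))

∞

As t → 3⁺, 3/(t - 3) → +∞, so e^(3/(t - 3)) → ∞.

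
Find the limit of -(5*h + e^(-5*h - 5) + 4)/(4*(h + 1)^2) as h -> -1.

-25/8

Direct substitution gives 0/0.
Apply L'Hôpital: lim (5 - 5*e^(-5*h - 5))/(-8*h - 8), still 0/0.
After 2 applications of L'Hôpital's rule the quotient is (25*e^(-5*h - 5))/(-8); substituting h = -1 gives -25/8.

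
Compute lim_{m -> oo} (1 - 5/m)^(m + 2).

The base → 1 and the exponent → ∞: a 1^∞ form.
Take logarithms: (m + 2)·ln(1 - 5/m). Since ln(1+u) ~ u for small u, this behaves like (m)·(-5/m) → -5.
So the limit is e^(-5).

e^(-5)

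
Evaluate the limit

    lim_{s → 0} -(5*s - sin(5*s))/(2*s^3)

-125/12

Direct substitution gives 0/0.
Apply L'Hôpital: lim (5 - 5*cos(5*s))/(-6*s^2), still 0/0.
Apply L'Hôpital: lim (25*sin(5*s))/(-12*s), still 0/0.
After 3 applications of L'Hôpital's rule the quotient is (125*cos(5*s))/(-12); substituting s = 0 gives -125/12.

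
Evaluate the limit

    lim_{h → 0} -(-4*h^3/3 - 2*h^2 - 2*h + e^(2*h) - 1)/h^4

Direct substitution gives 0/0.
Apply L'Hôpital: lim (-4*h^2 - 4*h + 2*e^(2*h) - 2)/(-4*h^3), still 0/0.
Apply L'Hôpital: lim (-8*h + 4*e^(2*h) - 4)/(-12*h^2), still 0/0.
Apply L'Hôpital: lim (8*e^(2*h) - 8)/(-24*h), still 0/0.
After 4 applications of L'Hôpital's rule the quotient is (16*e^(2*h))/(-24); substituting h = 0 gives -2/3.

-2/3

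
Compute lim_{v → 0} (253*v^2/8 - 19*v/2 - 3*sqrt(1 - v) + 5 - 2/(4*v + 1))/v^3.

Substitution gives 0/0 (the numerator vanishes to order 3).
Expand each term to order v^3: the coefficient of v^3 in -3·√(1 - v) is 3/16 and in -2·1/(1 + 4v) is 128.
Lower-order terms cancel with the polynomial part, so the numerator is (2051/16)·v^3 + o(v^3), and the limit is (2051/16)/(1) = 2051/16.

2051/16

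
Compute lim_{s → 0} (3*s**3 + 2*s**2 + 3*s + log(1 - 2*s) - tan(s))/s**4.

-4

Substitution gives 0/0 (the numerator vanishes to order 4).
Expand each term to order s^4: the coefficient of s^4 in ln(1 - 2s) is -4 and in −tan(s) is 0.
Lower-order terms cancel with the polynomial part, so the numerator is (-4)·s^4 + o(s^4), and the limit is (-4)/(1) = -4.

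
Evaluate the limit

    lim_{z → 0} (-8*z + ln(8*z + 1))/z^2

Direct substitution gives 0/0.
Apply L'Hôpital: lim (-8 + 8/(8*z + 1))/(2*z), still 0/0.
After 2 applications of L'Hôpital's rule the quotient is (-64/(8*z + 1)^2)/(2); substituting z = 0 gives -32.

-32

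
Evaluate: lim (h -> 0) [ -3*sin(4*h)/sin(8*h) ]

Substitution gives 0/0.
Divide numerator and denominator by h: sin(4h)/h → 4 and sin(8h)/h → 8, so the limit is -3·4/8 = -3/2.

-3/2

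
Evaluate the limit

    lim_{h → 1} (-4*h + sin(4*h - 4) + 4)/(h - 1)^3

-32/3

Direct substitution gives 0/0.
Apply L'Hôpital: lim (4*cos(4*h - 4) - 4)/(3*(h - 1)^2), still 0/0.
Apply L'Hôpital: lim (-16*sin(4*h - 4))/(6*h - 6), still 0/0.
After 3 applications of L'Hôpital's rule the quotient is (-64*cos(4*h - 4))/(6); substituting h = 1 gives -32/3.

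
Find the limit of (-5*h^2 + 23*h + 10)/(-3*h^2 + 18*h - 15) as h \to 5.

Since h = 5 makes numerator and denominator zero, (h - 5) divides both.
Cancelling it gives (-5*h - 2)/(3 - 3*h); now plug in h = 5 to get 9/4.

9/4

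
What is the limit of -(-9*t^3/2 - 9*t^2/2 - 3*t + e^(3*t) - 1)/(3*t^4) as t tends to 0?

-9/8

Direct substitution gives 0/0.
Apply L'Hôpital: lim (-27*t^2/2 - 9*t + 3*e^(3*t) - 3)/(-12*t^3), still 0/0.
Apply L'Hôpital: lim (-27*t + 9*e^(3*t) - 9)/(-36*t^2), still 0/0.
Apply L'Hôpital: lim (27*e^(3*t) - 27)/(-72*t), still 0/0.
After 4 applications of L'Hôpital's rule the quotient is (81*e^(3*t))/(-72); substituting t = 0 gives -9/8.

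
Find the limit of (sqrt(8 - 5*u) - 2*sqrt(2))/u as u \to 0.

-5*√(2)/8

Substitution gives 0/0. Multiply numerator and denominator by the conjugate √(8 - 5u) + √8.
The numerator becomes (8 - 5u) − 8 = -5u, so the expression simplifies to -5/(√(8 - 5u) + √8).
Letting u → 0 gives -5/(2√8) = -5*√(2)/8.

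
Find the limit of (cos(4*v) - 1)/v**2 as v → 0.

Direct substitution gives 0/0.
Apply L'Hôpital: lim (-4*sin(4*v))/(2*v), still 0/0.
After 2 applications of L'Hôpital's rule the quotient is (-16*cos(4*v))/(2); substituting v = 0 gives -8.

-8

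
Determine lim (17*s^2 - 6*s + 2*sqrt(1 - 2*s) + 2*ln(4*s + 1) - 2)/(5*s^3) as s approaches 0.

25/3

Substitution gives 0/0; apply L'Hôpital's rule 3 times.
After differentiating numerator and denominator 3 times the quotient is (256/(4*s + 1)^3 - 6/(1 - 2*s)^(5/2))/(30); at s = 0 this is 25/3.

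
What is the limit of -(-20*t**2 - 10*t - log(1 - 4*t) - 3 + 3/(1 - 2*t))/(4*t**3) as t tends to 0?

-34/3

Substitution gives 0/0 (the numerator vanishes to order 3).
Expand each term to order t^3: the coefficient of t^3 in −ln(1 - 4t) is 64/3 and in 3·1/(1 - 2t) is 24.
Lower-order terms cancel with the polynomial part, so the numerator is (136/3)·t^3 + o(t^3), and the limit is (136/3)/(-4) = -34/3.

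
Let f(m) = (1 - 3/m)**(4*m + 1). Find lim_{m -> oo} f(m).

The base → 1 and the exponent → ∞: a 1^∞ form.
Take logarithms: (4m + 1)·ln(1 - 3/m). Since ln(1+u) ~ u for small u, this behaves like (4m)·(-3/m) → -12.
So the limit is e^(-12).

e^(-12)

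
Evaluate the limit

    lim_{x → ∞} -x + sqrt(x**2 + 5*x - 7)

5/2

This has the form ∞ − ∞. Multiply and divide by the conjugate √(x^2 + 5*x - 7) + x.
That gives (5x - 7) / (√(x^2 + 5*x - 7) + x).
Divide numerator and denominator by x: the limit is 5/(2·1) = 5/2.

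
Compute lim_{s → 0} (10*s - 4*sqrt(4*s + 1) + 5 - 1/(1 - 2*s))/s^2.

Substitution gives 0/0; apply L'Hôpital's rule 2 times.
After differentiating numerator and denominator 2 times the quotient is (16/(4*s + 1)^(3/2) + 8/(2*s - 1)^3)/(2); at s = 0 this is 4.

4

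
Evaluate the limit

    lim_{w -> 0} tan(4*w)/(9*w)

4/9

Substitution gives 0/0.
Since tan(u)/u → 1 as u → 0, tan(4w)/(4w) → 1 and the limit is 4/9.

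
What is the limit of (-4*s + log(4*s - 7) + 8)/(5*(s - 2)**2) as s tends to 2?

-8/5

Direct substitution gives 0/0.
Apply L'Hôpital: lim (-4 + 4/(4*s - 7))/(10*s - 20), still 0/0.
After 2 applications of L'Hôpital's rule the quotient is (-16/(4*s - 7)^2)/(10); substituting s = 2 gives -8/5.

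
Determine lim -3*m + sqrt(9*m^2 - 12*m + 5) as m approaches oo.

An ∞ − ∞ form. Rationalising with the conjugate, the difference becomes (-12m + 5) / (√(9*m^2 - 12*m + 5) + 3m).
For large m the denominator behaves like 2·3m, so the quotient tends to -12/6 = -2.

-2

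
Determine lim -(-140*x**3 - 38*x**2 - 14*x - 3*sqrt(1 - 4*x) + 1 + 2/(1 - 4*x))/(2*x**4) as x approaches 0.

Substitution gives 0/0; apply L'Hôpital's rule 4 times.
After differentiating numerator and denominator 4 times the quotient is (12288/(1 - 4*x)^5 - 720*(4*x - 1)^5/(1 - 4*x)^(17/2))/(-48); at x = 0 this is -271.

-271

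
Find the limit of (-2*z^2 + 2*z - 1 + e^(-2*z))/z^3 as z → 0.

-4/3

Direct substitution gives 0/0.
Apply L'Hôpital: lim (-4*z + 2 - 2*e^(-2*z))/(3*z^2), still 0/0.
Apply L'Hôpital: lim (-4 + 4*e^(-2*z))/(6*z), still 0/0.
After 3 applications of L'Hôpital's rule the quotient is (-8*e^(-2*z))/(6); substituting z = 0 gives -4/3.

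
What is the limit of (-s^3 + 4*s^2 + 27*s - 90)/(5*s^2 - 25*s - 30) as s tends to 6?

-33/35

Since s = 6 makes numerator and denominator zero, (s - 6) divides both.
Cancelling it gives (-s^2 - 2*s + 15)/(5*s + 5); now plug in s = 6 to get -33/35.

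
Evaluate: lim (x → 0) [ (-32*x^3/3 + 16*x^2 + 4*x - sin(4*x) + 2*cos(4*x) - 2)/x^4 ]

Substitution gives 0/0; apply L'Hôpital's rule 4 times.
After differentiating numerator and denominator 4 times the quotient is (-256*sin(4*x) + 512*cos(4*x))/(24); at x = 0 this is 64/3.

64/3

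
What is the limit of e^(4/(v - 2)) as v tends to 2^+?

As v → 2⁺, 4/(v - 2) → +∞, so e^(4/(v - 2)) → ∞.

∞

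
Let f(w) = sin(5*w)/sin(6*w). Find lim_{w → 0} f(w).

Substitution gives 0/0.
Divide numerator and denominator by w: sin(5w)/w → 5 and sin(6w)/w → 6, so the limit is 1·5/6 = 5/6.

5/6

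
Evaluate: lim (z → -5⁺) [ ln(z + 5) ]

-∞

As z → -5⁺, z + 5 → 0⁺ and ln(z + 5) → −∞.
Multiplying by 1 gives -∞.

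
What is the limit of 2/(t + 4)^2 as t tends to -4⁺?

As t → -4⁺, (t + 4) → 0⁺, so (t + 4)^2 → 0⁺ and 2/(t + 4)^2 → ∞.

∞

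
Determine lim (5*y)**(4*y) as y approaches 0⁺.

Base → 0⁺ and exponent → 0⁺: a 0^0 form.
Take logs: 4y·ln(5y). This is 0·(−∞); rewriting as ln(5y)/(1/(4y)) and applying L'Hôpital gives 0.
Hence the limit is e^0 = 1.

1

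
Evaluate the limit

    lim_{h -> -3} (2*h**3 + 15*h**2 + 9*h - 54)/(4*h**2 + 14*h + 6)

27/10

Since h = -3 makes numerator and denominator zero, (h + 3) divides both.
Cancelling it gives (2*h^2 + 9*h - 18)/(4*h + 2); now plug in h = -3 to get 27/10.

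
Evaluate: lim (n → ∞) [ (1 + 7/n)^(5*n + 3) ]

Let L be the limit and take ln: ln L = lim (5n + 3)·ln(1 + 7/n) = lim (5n + 3)·(7/n + O(1/n²)) = 35.
Hence L = e^(35).

e^(35)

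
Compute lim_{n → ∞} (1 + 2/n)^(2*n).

Let L be the limit and take ln: ln L = lim (2n)·ln(1 + 2/n) = lim (2n)·(2/n + O(1/n²)) = 4.
Hence L = e^(4).

e^(4)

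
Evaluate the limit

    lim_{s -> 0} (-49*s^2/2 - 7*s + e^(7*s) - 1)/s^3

Direct substitution gives 0/0.
Apply L'Hôpital: lim (-49*s + 7*e^(7*s) - 7)/(3*s^2), still 0/0.
Apply L'Hôpital: lim (49*e^(7*s) - 49)/(6*s), still 0/0.
After 3 applications of L'Hôpital's rule the quotient is (343*e^(7*s))/(6); substituting s = 0 gives 343/6.

343/6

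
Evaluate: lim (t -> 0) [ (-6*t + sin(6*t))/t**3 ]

Direct substitution gives 0/0.
Apply L'Hôpital: lim (6*cos(6*t) - 6)/(3*t^2), still 0/0.
Apply L'Hôpital: lim (-36*sin(6*t))/(6*t), still 0/0.
After 3 applications of L'Hôpital's rule the quotient is (-216*cos(6*t))/(6); substituting t = 0 gives -36.

-36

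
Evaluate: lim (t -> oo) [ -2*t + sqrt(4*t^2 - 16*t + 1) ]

-4

This has the form ∞ − ∞. Multiply and divide by the conjugate √(4*t^2 - 16*t + 1) + 2t.
That gives (-16t + 1) / (√(4*t^2 - 16*t + 1) + 2t).
Divide numerator and denominator by t: the limit is -16/(2·2) = -4.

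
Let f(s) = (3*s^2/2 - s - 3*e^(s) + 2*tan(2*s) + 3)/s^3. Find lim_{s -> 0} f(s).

29/6

Substitution gives 0/0 (the numerator vanishes to order 3).
Expand each term to order s^3: the coefficient of s^3 in -3·e^(s) is -1/2 and in 2·tan(2s) is 16/3.
Lower-order terms cancel with the polynomial part, so the numerator is (29/6)·s^3 + o(s^3), and the limit is (29/6)/(1) = 29/6.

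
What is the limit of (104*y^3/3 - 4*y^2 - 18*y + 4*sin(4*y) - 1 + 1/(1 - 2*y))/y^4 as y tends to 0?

16

Substitution gives 0/0 (the numerator vanishes to order 4).
Expand each term to order y^4: the coefficient of y^4 in 4·sin(4y) is 0 and in 1/(1 - 2y) is 16.
Lower-order terms cancel with the polynomial part, so the numerator is (16)·y^4 + o(y^4), and the limit is (16)/(1) = 16.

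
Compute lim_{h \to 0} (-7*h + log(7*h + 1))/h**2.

Direct substitution gives 0/0.
Apply L'Hôpital: lim (-7 + 7/(7*h + 1))/(2*h), still 0/0.
After 2 applications of L'Hôpital's rule the quotient is (-49/(7*h + 1)^2)/(2); substituting h = 0 gives -49/2.

-49/2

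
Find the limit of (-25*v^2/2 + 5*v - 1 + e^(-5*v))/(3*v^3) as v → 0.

-125/18

Direct substitution gives 0/0.
Apply L'Hôpital: lim (-25*v + 5 - 5*e^(-5*v))/(9*v^2), still 0/0.
Apply L'Hôpital: lim (-25 + 25*e^(-5*v))/(18*v), still 0/0.
After 3 applications of L'Hôpital's rule the quotient is (-125*e^(-5*v))/(18); substituting v = 0 gives -125/18.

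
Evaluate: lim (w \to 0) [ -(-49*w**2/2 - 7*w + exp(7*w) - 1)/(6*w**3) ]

-343/36

Direct substitution gives 0/0.
Apply L'Hôpital: lim (-49*w + 7*e^(7*w) - 7)/(-18*w^2), still 0/0.
Apply L'Hôpital: lim (49*e^(7*w) - 49)/(-36*w), still 0/0.
After 3 applications of L'Hôpital's rule the quotient is (343*e^(7*w))/(-36); substituting w = 0 gives -343/36.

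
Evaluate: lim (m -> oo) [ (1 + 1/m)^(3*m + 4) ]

e^(3)

The base → 1 and the exponent → ∞: a 1^∞ form.
Take logarithms: (3m + 4)·ln(1 + 1/m). Since ln(1+u) ~ u for small u, this behaves like (3m)·(1/m) → 3.
So the limit is e^(3).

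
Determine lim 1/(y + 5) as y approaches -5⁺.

As y → -5⁺, (y + 5) → 0⁺, so (y + 5)^1 → 0⁺ and 1/(y + 5)^1 → ∞.

∞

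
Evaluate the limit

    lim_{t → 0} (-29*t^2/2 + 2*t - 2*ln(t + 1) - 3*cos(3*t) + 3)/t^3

-2/3

Substitution gives 0/0 (the numerator vanishes to order 3).
Expand each term to order t^3: the coefficient of t^3 in -3·cos(3t) is 0 and in -2·ln(1 + t) is -2/3.
Lower-order terms cancel with the polynomial part, so the numerator is (-2/3)·t^3 + o(t^3), and the limit is (-2/3)/(1) = -2/3.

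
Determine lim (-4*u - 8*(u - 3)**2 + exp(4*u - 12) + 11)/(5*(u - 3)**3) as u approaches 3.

32/15

Direct substitution gives 0/0.
Apply L'Hôpital: lim (-16*u + 4*e^(4*u - 12) + 44)/(15*(u - 3)^2), still 0/0.
Apply L'Hôpital: lim (16*e^(4*u - 12) - 16)/(30*u - 90), still 0/0.
After 3 applications of L'Hôpital's rule the quotient is (64*e^(4*u - 12))/(30); substituting u = 3 gives 32/15.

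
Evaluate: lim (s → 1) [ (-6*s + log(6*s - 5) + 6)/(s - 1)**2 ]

Direct substitution gives 0/0.
Apply L'Hôpital: lim (-6 + 6/(6*s - 5))/(2*s - 2), still 0/0.
After 2 applications of L'Hôpital's rule the quotient is (-36/(6*s - 5)^2)/(2); substituting s = 1 gives -18.

-18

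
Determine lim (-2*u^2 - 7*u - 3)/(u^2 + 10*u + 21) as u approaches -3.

Since u = -3 makes numerator and denominator zero, (u + 3) divides both.
Cancelling it gives (-2*u - 1)/(u + 7); now plug in u = -3 to get 5/4.

5/4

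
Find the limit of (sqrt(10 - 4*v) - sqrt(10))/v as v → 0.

Substitution gives 0/0. Multiply numerator and denominator by the conjugate √(10 - 4v) + √10.
The numerator becomes (10 - 4v) − 10 = -4v, so the expression simplifies to -4/(√(10 - 4v) + √10).
Letting v → 0 gives -4/(2√10) = -√(10)/5.

-√(10)/5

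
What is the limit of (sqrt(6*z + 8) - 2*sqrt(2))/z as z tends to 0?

3*√(2)/4

A 0/0 form; rationalise with √(8 + 6z) + √8. This collapses the numerator to 6z, leaving 6/(√(8 + 6z) + √8) → 6/(2√8) = 3*√(2)/4.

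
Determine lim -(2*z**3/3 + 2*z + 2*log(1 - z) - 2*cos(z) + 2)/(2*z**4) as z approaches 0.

7/24

Substitution gives 0/0 (the numerator vanishes to order 4).
Expand each term to order z^4: the coefficient of z^4 in -2·cos(z) is -1/12 and in 2·ln(1 - z) is -1/2.
Lower-order terms cancel with the polynomial part, so the numerator is (-7/12)·z^4 + o(z^4), and the limit is (-7/12)/(-2) = 7/24.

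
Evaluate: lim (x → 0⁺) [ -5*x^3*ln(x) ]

0

This is a 0·(−∞) form. Rewrite as -5·ln(x) / x^(−3) and apply L'Hôpital:
the derivative quotient is -5·(1/x) / (−3·x^(−4)) = (5/3)·x^3 → 0.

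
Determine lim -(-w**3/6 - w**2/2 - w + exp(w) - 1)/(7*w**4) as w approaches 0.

-1/168

Direct substitution gives 0/0.
Apply L'Hôpital: lim (-w^2/2 - w + e^(w) - 1)/(-28*w^3), still 0/0.
Apply L'Hôpital: lim (-w + e^(w) - 1)/(-84*w^2), still 0/0.
Apply L'Hôpital: lim (e^(w) - 1)/(-168*w), still 0/0.
After 4 applications of L'Hôpital's rule the quotient is (e^(w))/(-168); substituting w = 0 gives -1/168.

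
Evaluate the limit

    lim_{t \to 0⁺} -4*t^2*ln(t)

This is a 0·(−∞) form. Rewrite as -4·ln(t) / t^(−2) and apply L'Hôpital:
the derivative quotient is -4·(1/t) / (−2·t^(−3)) = (4/2)·t^2 → 0.

0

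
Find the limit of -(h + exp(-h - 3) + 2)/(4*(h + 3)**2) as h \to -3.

Direct substitution gives 0/0.
Apply L'Hôpital: lim (1 - e^(-h - 3))/(-8*h - 24), still 0/0.
After 2 applications of L'Hôpital's rule the quotient is (e^(-h - 3))/(-8); substituting h = -3 gives -1/8.

-1/8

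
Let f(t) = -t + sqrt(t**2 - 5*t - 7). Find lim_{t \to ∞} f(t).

This has the form ∞ − ∞. Multiply and divide by the conjugate √(t^2 - 5*t - 7) + t.
That gives (-5t - 7) / (√(t^2 - 5*t - 7) + t).
Divide numerator and denominator by t: the limit is -5/(2·1) = -5/2.

-5/2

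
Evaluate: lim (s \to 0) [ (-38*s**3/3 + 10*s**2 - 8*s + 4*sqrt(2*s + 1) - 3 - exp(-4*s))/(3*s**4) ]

Substitution gives 0/0; apply L'Hôpital's rule 4 times.
After differentiating numerator and denominator 4 times the quotient is (-256*e^(-4*s) - 60/(2*s + 1)^(7/2))/(72); at s = 0 this is -79/18.

-79/18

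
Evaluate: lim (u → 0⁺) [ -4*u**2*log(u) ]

0

This is a 0·(−∞) form. Rewrite as -4·ln(u) / u^(−2) and apply L'Hôpital:
the derivative quotient is -4·(1/u) / (−2·u^(−3)) = (4/2)·u^2 → 0.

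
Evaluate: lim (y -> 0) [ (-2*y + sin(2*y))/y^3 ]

Direct substitution gives 0/0.
Apply L'Hôpital: lim (2*cos(2*y) - 2)/(3*y^2), still 0/0.
Apply L'Hôpital: lim (-4*sin(2*y))/(6*y), still 0/0.
After 3 applications of L'Hôpital's rule the quotient is (-8*cos(2*y))/(6); substituting y = 0 gives -4/3.

-4/3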